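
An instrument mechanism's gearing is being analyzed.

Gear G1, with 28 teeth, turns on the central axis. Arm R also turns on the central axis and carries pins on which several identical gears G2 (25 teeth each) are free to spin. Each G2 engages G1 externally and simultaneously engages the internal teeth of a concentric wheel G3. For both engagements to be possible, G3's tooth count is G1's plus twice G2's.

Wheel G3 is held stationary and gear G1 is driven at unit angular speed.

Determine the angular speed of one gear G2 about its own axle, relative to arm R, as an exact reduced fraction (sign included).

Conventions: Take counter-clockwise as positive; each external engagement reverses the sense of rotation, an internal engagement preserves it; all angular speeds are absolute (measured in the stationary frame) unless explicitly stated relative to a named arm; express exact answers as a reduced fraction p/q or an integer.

recognized (axles ride arm R): planetary set, 28/25/78 teeth
ring teeth: 28 + 2·25 = 78
28(ω_sun−ω_arm) = −78(ω_ring−ω_arm),  ω_ring = 0, ω_sun = 1
28(1−ω_arm) = −78(0−ω_arm)  ⇒  106·ω_arm = 28  ⇒  ω_arm = 14/53
sun–planet mesh: 28·(1−14/53) = −25·(ω_p−ω_arm)  ⇒  ω_p−ω_arm = -1092/1325
exact speed ratio = -1092/1325

-1092/1325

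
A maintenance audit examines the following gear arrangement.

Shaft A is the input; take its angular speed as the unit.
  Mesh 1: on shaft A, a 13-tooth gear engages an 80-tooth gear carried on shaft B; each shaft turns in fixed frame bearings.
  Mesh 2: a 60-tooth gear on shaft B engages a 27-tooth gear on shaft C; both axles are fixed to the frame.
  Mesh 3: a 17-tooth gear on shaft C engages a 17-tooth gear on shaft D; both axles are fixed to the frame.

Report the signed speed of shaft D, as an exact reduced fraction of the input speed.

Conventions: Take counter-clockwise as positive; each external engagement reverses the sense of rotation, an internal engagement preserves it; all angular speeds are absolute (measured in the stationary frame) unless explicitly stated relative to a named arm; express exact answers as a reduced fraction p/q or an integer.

-13/36

3-mesh fixed-axis compound train (all bearings frame-fixed)
mesh 1 [13T→80T]: |ω|/ω_in = 1×13/80 = 13/80, sense flips to −
mesh 2 [60T→27T]: |ω|/ω_in = (13/80)×60/27 = 13/36, sense flips to +
mesh 3 [17T→17T]: |ω|/ω_in = (13/36)×17/17 = 13/36, sense flips to −
signed output speed (× input speed) = -13/36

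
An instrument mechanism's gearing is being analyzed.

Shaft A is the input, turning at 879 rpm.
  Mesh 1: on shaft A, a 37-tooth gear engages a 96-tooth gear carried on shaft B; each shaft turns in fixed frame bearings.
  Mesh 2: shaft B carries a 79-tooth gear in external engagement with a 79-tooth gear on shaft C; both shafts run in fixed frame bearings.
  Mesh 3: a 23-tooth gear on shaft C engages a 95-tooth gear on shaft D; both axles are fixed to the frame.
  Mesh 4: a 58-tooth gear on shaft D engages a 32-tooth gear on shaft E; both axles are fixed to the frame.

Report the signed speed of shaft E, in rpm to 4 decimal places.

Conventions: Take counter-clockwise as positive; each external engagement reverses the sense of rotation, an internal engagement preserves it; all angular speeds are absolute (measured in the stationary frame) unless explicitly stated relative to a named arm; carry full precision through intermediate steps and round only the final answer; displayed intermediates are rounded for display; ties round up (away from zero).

+148.6626 rpm

4-mesh fixed-axis compound train (all bearings frame-fixed)
mesh 1 [37T→96T]: ω = 879.0000×37/96 = 338.7813 rpm, sense flips to −
mesh 2 [79T→79T]: ω = 338.7813×79/79 = 338.7813 rpm, sense flips to +
mesh 3 [23T→95T]: ω = 338.7813×23/95 = 82.0207 rpm, sense flips to −
mesh 4 [58T→32T]: ω = 82.0207×58/32 = 148.6626 rpm, sense flips to +
signed output speed = +148.6626 rpm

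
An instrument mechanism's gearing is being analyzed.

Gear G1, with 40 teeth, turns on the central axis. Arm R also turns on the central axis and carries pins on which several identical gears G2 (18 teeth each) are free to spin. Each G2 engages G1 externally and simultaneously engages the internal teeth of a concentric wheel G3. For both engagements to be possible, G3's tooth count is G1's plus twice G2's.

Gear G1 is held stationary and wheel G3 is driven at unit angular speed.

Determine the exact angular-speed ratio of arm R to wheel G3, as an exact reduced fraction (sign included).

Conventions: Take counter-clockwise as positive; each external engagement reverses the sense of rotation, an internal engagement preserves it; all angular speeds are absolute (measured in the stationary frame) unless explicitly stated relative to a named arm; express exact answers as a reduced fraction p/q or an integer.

19/29

topology: planetary set — G1 40T / G2 18T / G3 76T, arm = carrier (Willis)
ring teeth: 40 + 2·18 = 76
40(ω_sun−ω_arm) = −76(ω_ring−ω_arm),  ω_sun = 0, ω_ring = 1
40(0−ω_arm) = −76(1−ω_arm)  ⇒  116·ω_arm = 76  ⇒  ω_arm = 19/29
ω_out/ω_in = 19/29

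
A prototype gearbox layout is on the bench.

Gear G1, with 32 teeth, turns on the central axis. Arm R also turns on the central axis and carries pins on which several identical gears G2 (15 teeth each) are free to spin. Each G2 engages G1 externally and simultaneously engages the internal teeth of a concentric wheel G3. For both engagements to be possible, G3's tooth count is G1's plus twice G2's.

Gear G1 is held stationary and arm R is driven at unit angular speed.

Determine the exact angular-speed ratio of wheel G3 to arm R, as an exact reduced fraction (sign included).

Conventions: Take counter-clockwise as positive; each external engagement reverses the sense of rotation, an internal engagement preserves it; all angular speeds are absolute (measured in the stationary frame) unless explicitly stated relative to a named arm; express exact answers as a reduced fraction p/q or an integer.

planetary set (32T centre, 15T on arm, 62T internal) — Willis relation
ring teeth: 32 + 2·15 = 62
32(ω_sun−ω_arm) = −62(ω_ring−ω_arm),  ω_sun = 0, ω_arm = 1
ω_ring = 1 − (32/62)(0−1) = 47/31
ω_out/ω_in = 47/31

47/31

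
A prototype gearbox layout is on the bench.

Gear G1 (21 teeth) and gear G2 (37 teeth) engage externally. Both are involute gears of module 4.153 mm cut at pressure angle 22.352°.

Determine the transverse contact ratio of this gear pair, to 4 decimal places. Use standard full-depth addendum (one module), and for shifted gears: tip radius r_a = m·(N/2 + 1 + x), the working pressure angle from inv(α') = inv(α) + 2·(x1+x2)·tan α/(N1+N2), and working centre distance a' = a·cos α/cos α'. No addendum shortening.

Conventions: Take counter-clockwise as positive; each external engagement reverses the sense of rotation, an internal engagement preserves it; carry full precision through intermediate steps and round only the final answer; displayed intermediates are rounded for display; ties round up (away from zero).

1.5437

recognized (one external pair, fixed centres): single-mesh tooth geometry, m = 4.153, N1 = 21, N2 = 37
base radii: r_b1 = 40.330124, r_b2 = 71.057837
tip radii: r_a1 = 47.759500, r_a2 = 80.983500
no profile shift: α' = α, a' = a
action lengths: √(r_a1²−r_b1²) = 25.582239, √(r_a2²−r_b2²) = 38.847279
base pitch p_b = π·m·cos α = 12.066745
CR = (25.582239 + 38.847279 − 120.437000·sin 22.35200°)/12.066745 = 1.543734
contact ratio ≈ 1.5437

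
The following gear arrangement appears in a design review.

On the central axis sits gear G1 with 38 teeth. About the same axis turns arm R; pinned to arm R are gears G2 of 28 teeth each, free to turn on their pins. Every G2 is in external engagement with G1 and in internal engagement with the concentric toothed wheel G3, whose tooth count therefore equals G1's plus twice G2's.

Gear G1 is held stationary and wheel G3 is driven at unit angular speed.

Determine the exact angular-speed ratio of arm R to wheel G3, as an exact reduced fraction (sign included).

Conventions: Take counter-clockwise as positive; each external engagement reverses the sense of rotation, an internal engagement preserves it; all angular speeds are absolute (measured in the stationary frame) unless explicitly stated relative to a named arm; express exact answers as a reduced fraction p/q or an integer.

47/66

planetary set (38T centre, 28T on arm, 94T internal) — Willis relation
ring teeth: 38 + 2·28 = 94
38(ω_sun−ω_arm) = −94(ω_ring−ω_arm),  ω_sun = 0, ω_ring = 1
38(0−ω_arm) = −94(1−ω_arm)  ⇒  132·ω_arm = 94  ⇒  ω_arm = 47/66
ω_out/ω_in = 47/66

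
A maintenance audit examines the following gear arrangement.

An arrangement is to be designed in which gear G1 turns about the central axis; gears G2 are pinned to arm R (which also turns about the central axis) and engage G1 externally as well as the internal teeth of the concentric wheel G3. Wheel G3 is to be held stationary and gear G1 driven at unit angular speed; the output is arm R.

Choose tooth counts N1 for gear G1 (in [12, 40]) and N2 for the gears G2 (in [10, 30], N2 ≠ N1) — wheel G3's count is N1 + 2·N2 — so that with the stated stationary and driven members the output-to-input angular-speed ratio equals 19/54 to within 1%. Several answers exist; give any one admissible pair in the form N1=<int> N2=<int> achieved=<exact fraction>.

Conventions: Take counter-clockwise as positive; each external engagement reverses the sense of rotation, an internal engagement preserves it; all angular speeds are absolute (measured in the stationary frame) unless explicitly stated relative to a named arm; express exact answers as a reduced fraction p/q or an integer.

N1=38 N2=16 achieved=19/54

topology: planetary set — design target 19/54, arm = carrier (Willis)
Willis with ω_ring = 0: ω_arm/ω_sun = N1/(N1+N3); set equal to 19/54  ⇒  N3/N1 = 1/(19/54) − 1 = 35/19
N3 = N1 + 2·N2  ⇒  N2/N1 = (N3/N1 − 1)/2 = (35/19 − 1)/2 = 8/19
smallest multiple with N1 ≥ 12 and N2 ≥ 10: k = 2  ⇒  N1 = 2·19 = 38, N2 = 2·8 = 16 (N1 ≤ 40, N2 ≤ 30, N2 ≠ N1 ✓), N3 = 38 + 2·16 = 70
check: N1/(N1+N3) with N1 = 38, N3 = 70 gives 19/54; |achieved − target| = 0 ≤ 19/5400 ✓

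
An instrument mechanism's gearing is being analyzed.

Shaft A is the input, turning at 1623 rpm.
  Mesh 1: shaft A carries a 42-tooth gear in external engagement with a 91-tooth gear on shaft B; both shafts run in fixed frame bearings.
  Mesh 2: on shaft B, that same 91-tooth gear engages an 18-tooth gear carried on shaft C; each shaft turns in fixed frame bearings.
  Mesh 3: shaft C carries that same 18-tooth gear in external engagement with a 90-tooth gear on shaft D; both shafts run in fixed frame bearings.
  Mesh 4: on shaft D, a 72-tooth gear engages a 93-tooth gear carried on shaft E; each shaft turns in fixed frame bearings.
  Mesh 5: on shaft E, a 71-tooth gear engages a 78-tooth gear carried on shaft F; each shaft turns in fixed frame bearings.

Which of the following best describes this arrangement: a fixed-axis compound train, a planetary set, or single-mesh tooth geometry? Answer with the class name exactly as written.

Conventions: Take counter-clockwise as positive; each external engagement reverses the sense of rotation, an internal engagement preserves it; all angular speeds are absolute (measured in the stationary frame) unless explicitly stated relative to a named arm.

recognized (6 fixed axles, 5 meshes): fixed-axis compound train
classification: fixed-axis compound train

fixed-axis compound train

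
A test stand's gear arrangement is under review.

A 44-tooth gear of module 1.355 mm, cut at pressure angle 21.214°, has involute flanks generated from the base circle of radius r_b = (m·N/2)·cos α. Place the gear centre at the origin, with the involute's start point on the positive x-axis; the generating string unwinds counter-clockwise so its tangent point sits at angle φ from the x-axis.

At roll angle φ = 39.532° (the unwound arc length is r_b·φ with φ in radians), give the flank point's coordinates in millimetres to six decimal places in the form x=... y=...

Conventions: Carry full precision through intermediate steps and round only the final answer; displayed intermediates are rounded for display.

x=33.637976 y=2.900198

topology: single-mesh involute geometry — m = 1.355, N = 44
pitch radius r_p = m·N/2 = 1.355·44/2 = 29.810000
base radius r_b = r_p·cos α = 29.810000·cos 21.214° = 27.789938
roll angle φ = 39.532° = 0.68996356 rad
x = r_b·(cos φ + φ·sin φ) = 33.637976
y = r_b·(sin φ − φ·cos φ) = 2.900198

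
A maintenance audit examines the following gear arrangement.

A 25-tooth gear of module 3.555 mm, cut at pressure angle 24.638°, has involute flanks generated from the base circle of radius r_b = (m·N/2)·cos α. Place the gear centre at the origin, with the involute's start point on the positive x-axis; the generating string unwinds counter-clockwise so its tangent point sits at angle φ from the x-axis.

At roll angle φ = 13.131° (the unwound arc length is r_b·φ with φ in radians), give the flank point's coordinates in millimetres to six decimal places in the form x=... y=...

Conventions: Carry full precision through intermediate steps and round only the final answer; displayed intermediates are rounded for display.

x=41.438768 y=0.161219

recognized (one wheel, involute flank): single-mesh tooth geometry, m = 3.555, N = 25
pitch radius r_p = m·N/2 = 3.555·25/2 = 44.437500
base radius r_b = r_p·cos α = 44.437500·cos 24.638° = 40.391902
roll angle φ = 13.131° = 0.22917918 rad
x = r_b·(cos φ + φ·sin φ) = 41.438768
y = r_b·(sin φ − φ·cos φ) = 0.161219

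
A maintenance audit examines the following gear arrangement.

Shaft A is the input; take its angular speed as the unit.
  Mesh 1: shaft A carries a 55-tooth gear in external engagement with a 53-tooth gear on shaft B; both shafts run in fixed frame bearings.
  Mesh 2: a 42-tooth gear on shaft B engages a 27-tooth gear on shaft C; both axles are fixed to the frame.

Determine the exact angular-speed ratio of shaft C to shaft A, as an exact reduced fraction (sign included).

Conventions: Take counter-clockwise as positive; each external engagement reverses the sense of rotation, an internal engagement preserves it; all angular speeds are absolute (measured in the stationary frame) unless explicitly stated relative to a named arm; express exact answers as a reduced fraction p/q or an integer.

770/477

class = fixed-axis compound train [2 meshes; 2 ratios multiply, 2 sense flips]
mesh 1 [55T→53T]: running ratio 55/53, sense −
mesh 2 [42T→27T]: running ratio 770/477, sense +
ω_out/ω_in = 770/477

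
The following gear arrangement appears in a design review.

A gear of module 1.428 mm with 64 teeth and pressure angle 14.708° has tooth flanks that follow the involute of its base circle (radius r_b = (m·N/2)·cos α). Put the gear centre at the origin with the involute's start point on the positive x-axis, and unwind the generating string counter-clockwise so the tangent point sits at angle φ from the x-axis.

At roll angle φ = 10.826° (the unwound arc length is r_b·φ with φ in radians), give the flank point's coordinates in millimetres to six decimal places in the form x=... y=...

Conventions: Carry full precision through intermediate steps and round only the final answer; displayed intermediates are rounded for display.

topology: single-mesh involute geometry — m = 1.428, N = 64
pitch radius r_p = m·N/2 = 1.428·64/2 = 45.696000
base radius r_b = r_p·cos α = 45.696000·cos 14.708° = 44.198648
roll angle φ = 10.826° = 0.18894934 rad
x = r_b·(cos φ + φ·sin φ) = 44.980606
y = r_b·(sin φ − φ·cos φ) = 0.099031

x=44.980606 y=0.099031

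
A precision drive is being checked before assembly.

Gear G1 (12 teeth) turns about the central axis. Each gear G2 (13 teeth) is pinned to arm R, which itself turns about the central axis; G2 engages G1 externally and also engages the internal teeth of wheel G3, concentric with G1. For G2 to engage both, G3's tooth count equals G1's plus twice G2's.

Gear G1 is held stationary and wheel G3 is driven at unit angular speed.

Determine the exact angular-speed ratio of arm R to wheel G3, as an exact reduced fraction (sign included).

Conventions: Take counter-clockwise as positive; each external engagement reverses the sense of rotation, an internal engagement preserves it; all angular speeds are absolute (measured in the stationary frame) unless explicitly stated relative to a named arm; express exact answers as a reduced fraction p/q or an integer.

recognized (axles ride arm R): planetary set, 12/13/38 teeth
ring teeth: 12 + 2·13 = 38
12(ω_sun−ω_arm) = −38(ω_ring−ω_arm),  ω_sun = 0, ω_ring = 1
12(0−ω_arm) = −38(1−ω_arm)  ⇒  50·ω_arm = 38  ⇒  ω_arm = 19/25
ω_out/ω_in = 19/25

19/25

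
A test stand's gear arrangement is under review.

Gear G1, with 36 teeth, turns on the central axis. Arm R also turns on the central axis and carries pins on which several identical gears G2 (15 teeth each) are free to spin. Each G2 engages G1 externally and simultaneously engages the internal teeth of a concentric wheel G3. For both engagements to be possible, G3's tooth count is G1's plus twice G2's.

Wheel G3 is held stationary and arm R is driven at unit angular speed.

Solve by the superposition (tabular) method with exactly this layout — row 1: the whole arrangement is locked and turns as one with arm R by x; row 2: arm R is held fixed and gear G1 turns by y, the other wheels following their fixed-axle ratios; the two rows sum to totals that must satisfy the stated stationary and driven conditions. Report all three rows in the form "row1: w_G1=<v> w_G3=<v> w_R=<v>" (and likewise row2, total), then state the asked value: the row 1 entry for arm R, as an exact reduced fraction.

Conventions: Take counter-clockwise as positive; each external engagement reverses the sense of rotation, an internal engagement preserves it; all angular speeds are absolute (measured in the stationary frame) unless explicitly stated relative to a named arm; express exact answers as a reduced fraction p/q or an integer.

planetary set (36T centre, 15T on arm, 66T internal) — Willis relation
row 1: whole set turns with the arm by x
row 2: sun turns y, ring = −(36/66)·y, arm 0
boundary: total ω_ring = x − (36/66)·y = 0 and total ω_arm = x = 1  ⇒  y = 11/6, x = 1
row 2 ring = −(36/66)·11/6 = -1
totals (row 1 + row 2): sun 1 + 11/6 = 17/6, ring 1 + (-1) = 0, arm 1 + 0 = 1
asked cell (row1, arm) = 1

row1: w_G1=1 w_G3=1 w_R=1
row2: w_G1=11/6 w_G3=-1 w_R=0
total: w_G1=17/6 w_G3=0 w_R=1
asked value: 1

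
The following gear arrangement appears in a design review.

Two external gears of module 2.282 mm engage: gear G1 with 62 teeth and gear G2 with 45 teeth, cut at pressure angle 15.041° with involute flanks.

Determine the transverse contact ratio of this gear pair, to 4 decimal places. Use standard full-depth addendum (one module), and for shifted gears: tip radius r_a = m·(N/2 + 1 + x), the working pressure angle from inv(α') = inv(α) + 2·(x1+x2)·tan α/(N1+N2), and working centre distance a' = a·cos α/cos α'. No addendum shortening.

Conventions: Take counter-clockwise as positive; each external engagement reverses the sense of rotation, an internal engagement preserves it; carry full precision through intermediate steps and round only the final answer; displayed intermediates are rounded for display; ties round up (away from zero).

class = single-mesh tooth geometry [involute pair 62T × 45T, m = 2.282]
base radii: r_b1 = 68.318405, r_b2 = 49.585939
tip radii: r_a1 = 73.024000, r_a2 = 53.627000
no profile shift: α' = α, a' = a
action lengths: √(r_a1²−r_b1²) = 25.789534, √(r_a2²−r_b2²) = 20.422775
base pitch p_b = π·m·cos α = 6.923503
CR = (25.789534 + 20.422775 − 122.087000·sin 15.04100°)/6.923503 = 2.098575
contact ratio ≈ 2.0986

2.0986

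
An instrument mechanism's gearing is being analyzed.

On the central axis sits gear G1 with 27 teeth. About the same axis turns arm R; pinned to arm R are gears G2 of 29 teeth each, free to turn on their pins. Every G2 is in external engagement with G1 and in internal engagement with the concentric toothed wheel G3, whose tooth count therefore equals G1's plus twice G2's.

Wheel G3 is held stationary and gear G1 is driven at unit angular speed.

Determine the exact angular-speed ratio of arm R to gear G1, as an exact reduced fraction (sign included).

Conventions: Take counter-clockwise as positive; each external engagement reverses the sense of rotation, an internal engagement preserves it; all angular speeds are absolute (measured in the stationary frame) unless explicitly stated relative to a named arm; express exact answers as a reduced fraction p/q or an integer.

recognized (axles ride arm R): planetary set, 27/29/85 teeth
ring teeth: 27 + 2·29 = 85
27(ω_sun−ω_arm) = −85(ω_ring−ω_arm),  ω_ring = 0, ω_sun = 1
27(1−ω_arm) = −85(0−ω_arm)  ⇒  112·ω_arm = 27  ⇒  ω_arm = 27/112
ω_out/ω_in = 27/112

27/112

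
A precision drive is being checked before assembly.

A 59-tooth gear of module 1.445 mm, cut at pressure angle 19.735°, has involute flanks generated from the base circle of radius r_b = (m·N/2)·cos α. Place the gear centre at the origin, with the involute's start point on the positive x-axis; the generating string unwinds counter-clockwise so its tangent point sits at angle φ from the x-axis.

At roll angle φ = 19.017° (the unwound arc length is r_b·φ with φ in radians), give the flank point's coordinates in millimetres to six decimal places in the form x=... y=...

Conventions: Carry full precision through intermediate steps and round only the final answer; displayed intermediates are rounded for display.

class = single-mesh tooth geometry [base-circle involute, m = 1.445, 59T]
pitch radius r_p = m·N/2 = 1.445·59/2 = 42.627500
base radius r_b = r_p·cos α = 42.627500·cos 19.735° = 40.123750
roll angle φ = 19.017° = 0.33190926 rad
x = r_b·(cos φ + φ·sin φ) = 42.273345
y = r_b·(sin φ − φ·cos φ) = 0.483667

x=42.273345 y=0.483667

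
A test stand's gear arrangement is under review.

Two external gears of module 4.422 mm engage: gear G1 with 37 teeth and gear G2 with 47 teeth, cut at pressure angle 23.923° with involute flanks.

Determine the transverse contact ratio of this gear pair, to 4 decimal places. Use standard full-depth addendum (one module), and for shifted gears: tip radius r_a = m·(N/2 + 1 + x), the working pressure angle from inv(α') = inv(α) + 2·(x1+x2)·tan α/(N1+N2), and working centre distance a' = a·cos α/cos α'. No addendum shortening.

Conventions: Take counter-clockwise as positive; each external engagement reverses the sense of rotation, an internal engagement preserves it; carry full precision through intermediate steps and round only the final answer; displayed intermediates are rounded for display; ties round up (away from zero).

1.5531

topology: single-mesh involute geometry — m = 4.422, 37T/47T pair
base radii: r_b1 = 74.779063, r_b2 = 94.989620
tip radii: r_a1 = 86.229000, r_a2 = 108.339000
no profile shift: α' = α, a' = a
action lengths: √(r_a1²−r_b1²) = 42.936374, √(r_a2²−r_b2²) = 52.099050
base pitch p_b = π·m·cos α = 12.698668
CR = (42.936374 + 52.099050 − 185.724000·sin 23.92300°)/12.698668 = 1.553136
contact ratio ≈ 1.5531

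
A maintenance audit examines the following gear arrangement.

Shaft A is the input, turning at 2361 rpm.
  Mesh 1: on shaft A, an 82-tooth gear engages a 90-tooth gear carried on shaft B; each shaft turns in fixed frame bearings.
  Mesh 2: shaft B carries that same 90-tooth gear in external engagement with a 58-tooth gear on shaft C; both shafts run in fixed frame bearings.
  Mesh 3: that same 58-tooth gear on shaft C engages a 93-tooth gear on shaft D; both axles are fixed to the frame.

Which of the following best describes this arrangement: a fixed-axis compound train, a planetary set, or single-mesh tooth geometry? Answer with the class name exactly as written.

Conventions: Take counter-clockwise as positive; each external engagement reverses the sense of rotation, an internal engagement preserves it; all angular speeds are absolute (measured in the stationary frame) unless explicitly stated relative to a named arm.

class = fixed-axis compound train [3 meshes; 3 ratios multiply, 3 sense flips]
classification: fixed-axis compound train

fixed-axis compound train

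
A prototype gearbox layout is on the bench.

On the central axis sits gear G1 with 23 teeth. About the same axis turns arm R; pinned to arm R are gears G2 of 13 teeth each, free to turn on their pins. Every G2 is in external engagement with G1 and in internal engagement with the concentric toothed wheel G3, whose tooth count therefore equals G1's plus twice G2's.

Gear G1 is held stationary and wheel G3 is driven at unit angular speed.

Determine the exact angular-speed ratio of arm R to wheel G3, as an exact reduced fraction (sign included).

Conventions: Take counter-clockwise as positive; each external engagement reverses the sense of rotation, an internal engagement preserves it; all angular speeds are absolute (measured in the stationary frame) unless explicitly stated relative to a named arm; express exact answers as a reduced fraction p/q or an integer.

topology: planetary set — G1 23T / G2 13T / G3 49T, arm = carrier (Willis)
ring teeth: 23 + 2·13 = 49
23(ω_sun−ω_arm) = −49(ω_ring−ω_arm),  ω_sun = 0, ω_ring = 1
23(0−ω_arm) = −49(1−ω_arm)  ⇒  72·ω_arm = 49  ⇒  ω_arm = 49/72
ω_out/ω_in = 49/72

49/72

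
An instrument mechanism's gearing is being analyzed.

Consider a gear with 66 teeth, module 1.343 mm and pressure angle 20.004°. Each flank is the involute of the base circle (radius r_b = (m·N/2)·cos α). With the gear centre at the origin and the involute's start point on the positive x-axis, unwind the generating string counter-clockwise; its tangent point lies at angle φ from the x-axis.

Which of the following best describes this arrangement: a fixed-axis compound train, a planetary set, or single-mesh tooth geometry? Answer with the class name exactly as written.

single-mesh tooth geometry

single-mesh involute tooth geometry (66T wheel at module 1.343)
classification: single-mesh tooth geometry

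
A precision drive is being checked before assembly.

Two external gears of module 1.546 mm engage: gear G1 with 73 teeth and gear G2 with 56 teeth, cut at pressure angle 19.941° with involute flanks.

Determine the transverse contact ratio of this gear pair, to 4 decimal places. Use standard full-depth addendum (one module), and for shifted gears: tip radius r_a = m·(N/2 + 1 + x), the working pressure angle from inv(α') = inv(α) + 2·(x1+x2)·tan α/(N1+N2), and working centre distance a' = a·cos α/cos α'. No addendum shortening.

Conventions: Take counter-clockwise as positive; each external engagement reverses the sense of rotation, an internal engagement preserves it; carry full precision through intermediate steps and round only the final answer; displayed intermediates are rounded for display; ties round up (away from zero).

class = single-mesh tooth geometry [involute pair 73T × 56T, m = 1.546]
base radii: r_b1 = 53.045761, r_b2 = 40.692638
tip radii: r_a1 = 57.975000, r_a2 = 44.834000
no profile shift: α' = α, a' = a
action lengths: √(r_a1²−r_b1²) = 23.393330, √(r_a2²−r_b2²) = 18.820115
base pitch p_b = π·m·cos α = 4.565703
CR = (23.393330 + 18.820115 − 99.717000·sin 19.94100°)/4.565703 = 1.797036
contact ratio ≈ 1.7970

1.7970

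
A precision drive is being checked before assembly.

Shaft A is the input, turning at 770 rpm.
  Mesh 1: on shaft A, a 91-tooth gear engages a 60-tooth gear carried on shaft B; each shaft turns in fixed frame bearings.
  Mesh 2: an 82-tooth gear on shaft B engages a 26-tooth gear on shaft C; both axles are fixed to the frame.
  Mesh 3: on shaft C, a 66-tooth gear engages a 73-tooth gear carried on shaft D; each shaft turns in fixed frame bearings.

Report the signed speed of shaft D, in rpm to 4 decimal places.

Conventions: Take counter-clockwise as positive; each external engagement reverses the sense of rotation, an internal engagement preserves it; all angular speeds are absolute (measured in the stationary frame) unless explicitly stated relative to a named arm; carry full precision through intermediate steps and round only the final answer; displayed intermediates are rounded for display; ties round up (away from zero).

-3329.9863 rpm

class = fixed-axis compound train [3 meshes; 3 ratios multiply, 3 sense flips]
mesh 1 [91T→60T]: ω = 770.0000×91/60 = 1167.8333 rpm, sense flips to −
mesh 2 [82T→26T]: ω = 1167.8333×82/26 = 3683.1667 rpm, sense flips to +
mesh 3 [66T→73T]: ω = 3683.1667×66/73 = 3329.9863 rpm, sense flips to −
signed output speed = -3329.9863 rpm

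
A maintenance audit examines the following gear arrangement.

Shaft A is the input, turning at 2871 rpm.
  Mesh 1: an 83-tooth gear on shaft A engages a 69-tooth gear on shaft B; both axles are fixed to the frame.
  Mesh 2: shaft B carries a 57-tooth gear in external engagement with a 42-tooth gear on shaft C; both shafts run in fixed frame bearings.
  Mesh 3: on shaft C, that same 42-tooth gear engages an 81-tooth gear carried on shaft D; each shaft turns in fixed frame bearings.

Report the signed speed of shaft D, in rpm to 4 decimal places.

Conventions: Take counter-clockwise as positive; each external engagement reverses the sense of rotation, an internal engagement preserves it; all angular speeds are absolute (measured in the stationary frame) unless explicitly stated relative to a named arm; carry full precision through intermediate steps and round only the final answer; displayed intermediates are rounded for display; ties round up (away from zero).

topology: fixed-axis compound train — 3 meshes, A→D
mesh 1 [83T→69T]: ω = 2871.0000×83/69 = 3453.5217 rpm, sense flips to −
mesh 2 [57T→42T]: ω = 3453.5217×57/42 = 4686.9224 rpm, sense flips to +
mesh 3 [42T→81T]: ω = 4686.9224×42/81 = 2430.2560 rpm, sense flips to −
signed output speed = -2430.2560 rpm

-2430.2560 rpm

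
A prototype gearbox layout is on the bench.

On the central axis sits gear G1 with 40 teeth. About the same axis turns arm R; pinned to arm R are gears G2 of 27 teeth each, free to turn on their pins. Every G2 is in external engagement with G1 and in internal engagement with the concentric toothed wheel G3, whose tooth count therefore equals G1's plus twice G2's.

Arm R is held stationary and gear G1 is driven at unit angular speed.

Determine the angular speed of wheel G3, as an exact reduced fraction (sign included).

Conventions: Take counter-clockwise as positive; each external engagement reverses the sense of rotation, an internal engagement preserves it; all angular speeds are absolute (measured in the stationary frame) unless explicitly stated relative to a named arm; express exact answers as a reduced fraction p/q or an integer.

-20/47

class = planetary set [G3 = 40+2·27 = 94; Willis about the carrier]
ring teeth: 40 + 2·27 = 94
40(ω_sun−ω_arm) = −94(ω_ring−ω_arm),  ω_arm = 0, ω_sun = 1
ω_ring = 0 − (40/94)(1−0) = -20/47
exact speed ratio = -20/47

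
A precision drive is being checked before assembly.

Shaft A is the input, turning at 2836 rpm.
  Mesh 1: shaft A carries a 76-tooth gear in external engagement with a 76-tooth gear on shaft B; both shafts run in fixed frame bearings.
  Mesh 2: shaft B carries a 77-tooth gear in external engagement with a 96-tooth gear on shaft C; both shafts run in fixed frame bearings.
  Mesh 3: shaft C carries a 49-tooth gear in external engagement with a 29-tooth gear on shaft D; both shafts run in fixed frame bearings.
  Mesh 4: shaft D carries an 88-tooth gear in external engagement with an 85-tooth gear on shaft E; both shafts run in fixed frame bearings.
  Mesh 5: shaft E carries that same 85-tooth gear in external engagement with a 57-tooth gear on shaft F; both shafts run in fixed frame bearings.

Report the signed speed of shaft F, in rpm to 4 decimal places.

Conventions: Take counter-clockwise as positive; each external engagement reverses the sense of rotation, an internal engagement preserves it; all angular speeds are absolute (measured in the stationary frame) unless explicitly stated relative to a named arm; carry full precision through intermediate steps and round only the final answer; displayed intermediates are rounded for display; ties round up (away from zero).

-5933.7824 rpm

topology: fixed-axis compound train — 5 meshes, A→F
mesh 1 [76T→76T]: ω = 2836.0000×76/76 = 2836.0000 rpm, sense flips to −
mesh 2 [77T→96T]: ω = 2836.0000×77/96 = 2274.7083 rpm, sense flips to +
mesh 3 [49T→29T]: ω = 2274.7083×49/29 = 3843.4727 rpm, sense flips to −
mesh 4 [88T→85T]: ω = 3843.4727×88/85 = 3979.1247 rpm, sense flips to +
mesh 5 [85T→57T]: ω = 3979.1247×85/57 = 5933.7824 rpm, sense flips to −
signed output speed = -5933.7824 rpm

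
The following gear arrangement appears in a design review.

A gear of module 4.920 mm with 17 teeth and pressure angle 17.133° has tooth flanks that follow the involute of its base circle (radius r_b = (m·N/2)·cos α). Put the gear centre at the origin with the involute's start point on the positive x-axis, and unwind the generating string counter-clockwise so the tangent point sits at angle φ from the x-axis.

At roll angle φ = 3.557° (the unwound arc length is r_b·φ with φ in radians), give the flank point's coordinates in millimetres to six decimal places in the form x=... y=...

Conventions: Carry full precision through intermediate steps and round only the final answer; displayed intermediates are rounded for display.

single-mesh involute tooth geometry (17T wheel at module 4.920)
pitch radius r_p = m·N/2 = 4.920·17/2 = 41.820000
base radius r_b = r_p·cos α = 41.820000·cos 17.133° = 39.964175
roll angle φ = 3.557° = 0.06208136 rad
x = r_b·(cos φ + φ·sin φ) = 40.041114
y = r_b·(sin φ − φ·cos φ) = 0.003186

x=40.041114 y=0.003186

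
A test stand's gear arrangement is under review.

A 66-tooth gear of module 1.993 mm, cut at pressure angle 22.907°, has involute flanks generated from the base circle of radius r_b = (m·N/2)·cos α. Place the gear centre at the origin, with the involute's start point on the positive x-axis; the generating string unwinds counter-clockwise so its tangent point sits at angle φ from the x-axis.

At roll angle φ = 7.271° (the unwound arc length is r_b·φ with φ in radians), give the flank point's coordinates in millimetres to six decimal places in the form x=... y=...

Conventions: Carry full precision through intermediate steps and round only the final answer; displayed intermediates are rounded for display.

x=61.068173 y=0.041204

topology: single-mesh involute geometry — m = 1.993, N = 66
pitch radius r_p = m·N/2 = 1.993·66/2 = 65.769000
base radius r_b = r_p·cos α = 65.769000·cos 22.907° = 60.582316
roll angle φ = 7.271° = 0.12690289 rad
x = r_b·(cos φ + φ·sin φ) = 61.068173
y = r_b·(sin φ − φ·cos φ) = 0.041204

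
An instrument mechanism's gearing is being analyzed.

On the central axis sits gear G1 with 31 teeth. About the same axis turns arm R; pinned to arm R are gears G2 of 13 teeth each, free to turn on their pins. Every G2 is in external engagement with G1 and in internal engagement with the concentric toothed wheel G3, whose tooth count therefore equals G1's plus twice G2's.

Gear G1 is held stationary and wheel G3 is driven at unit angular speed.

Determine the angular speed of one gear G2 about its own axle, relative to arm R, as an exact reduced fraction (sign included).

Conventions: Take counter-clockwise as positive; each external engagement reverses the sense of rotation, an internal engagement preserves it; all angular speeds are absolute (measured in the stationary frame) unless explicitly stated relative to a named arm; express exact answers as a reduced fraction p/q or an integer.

1767/1144

class = planetary set [G3 = 31+2·13 = 57; Willis about the carrier]
ring teeth: 31 + 2·13 = 57
31(ω_sun−ω_arm) = −57(ω_ring−ω_arm),  ω_sun = 0, ω_ring = 1
31(0−ω_arm) = −57(1−ω_arm)  ⇒  88·ω_arm = 57  ⇒  ω_arm = 57/88
sun–planet mesh: 31·(0−57/88) = −13·(ω_p−ω_arm)  ⇒  ω_p−ω_arm = 1767/1144
exact speed ratio = 1767/1144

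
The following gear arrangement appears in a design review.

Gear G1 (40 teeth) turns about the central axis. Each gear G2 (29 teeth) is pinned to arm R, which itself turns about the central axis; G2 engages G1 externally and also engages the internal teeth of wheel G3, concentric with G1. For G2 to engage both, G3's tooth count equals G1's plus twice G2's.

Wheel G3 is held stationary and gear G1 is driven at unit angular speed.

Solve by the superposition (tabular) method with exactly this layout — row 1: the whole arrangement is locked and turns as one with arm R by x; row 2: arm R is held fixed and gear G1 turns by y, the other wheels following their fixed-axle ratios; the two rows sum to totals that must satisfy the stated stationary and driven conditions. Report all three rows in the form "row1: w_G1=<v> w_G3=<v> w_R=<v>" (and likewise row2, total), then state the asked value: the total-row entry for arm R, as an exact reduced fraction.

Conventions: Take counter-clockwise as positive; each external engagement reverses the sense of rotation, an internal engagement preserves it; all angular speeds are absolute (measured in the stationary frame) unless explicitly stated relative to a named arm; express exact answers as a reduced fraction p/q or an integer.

row1: w_G1=20/69 w_G3=20/69 w_R=20/69
row2: w_G1=49/69 w_G3=-20/69 w_R=0
total: w_G1=1 w_G3=0 w_R=20/69
asked value: 20/69

planetary set (40T centre, 29T on arm, 98T internal) — Willis relation
row 1 — lock + rotate with arm: ω_sun = ω_ring = ω_arm = x
row 2: sun turns y, ring = −(40/98)·y, arm 0
boundary: total ω_ring = x − (40/98)·y = 0 and total ω_sun = x + y = 1  ⇒  y = 49/69, x = 20/69
row 2 ring = −(40/98)·49/69 = -20/69
totals (row 1 + row 2): sun 20/69 + 49/69 = 1, ring 20/69 + (-20/69) = 0, arm 20/69 + 0 = 20/69
asked cell (total, arm) = 20/69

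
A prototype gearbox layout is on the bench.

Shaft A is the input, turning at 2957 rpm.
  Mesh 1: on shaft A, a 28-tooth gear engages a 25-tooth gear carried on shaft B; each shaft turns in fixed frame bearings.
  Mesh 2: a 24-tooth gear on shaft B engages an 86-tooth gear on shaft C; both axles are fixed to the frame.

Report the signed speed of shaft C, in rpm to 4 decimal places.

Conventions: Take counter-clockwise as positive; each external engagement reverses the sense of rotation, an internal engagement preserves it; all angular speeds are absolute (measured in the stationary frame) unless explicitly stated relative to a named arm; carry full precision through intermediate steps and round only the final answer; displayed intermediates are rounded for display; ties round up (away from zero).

2-mesh fixed-axis compound train (all bearings frame-fixed)
mesh 1 [28T→25T]: ω = 2957.0000×28/25 = 3311.8400 rpm, sense flips to −
mesh 2 [24T→86T]: ω = 3311.8400×24/86 = 924.2344 rpm, sense flips to +
signed output speed = +924.2344 rpm

+924.2344 rpm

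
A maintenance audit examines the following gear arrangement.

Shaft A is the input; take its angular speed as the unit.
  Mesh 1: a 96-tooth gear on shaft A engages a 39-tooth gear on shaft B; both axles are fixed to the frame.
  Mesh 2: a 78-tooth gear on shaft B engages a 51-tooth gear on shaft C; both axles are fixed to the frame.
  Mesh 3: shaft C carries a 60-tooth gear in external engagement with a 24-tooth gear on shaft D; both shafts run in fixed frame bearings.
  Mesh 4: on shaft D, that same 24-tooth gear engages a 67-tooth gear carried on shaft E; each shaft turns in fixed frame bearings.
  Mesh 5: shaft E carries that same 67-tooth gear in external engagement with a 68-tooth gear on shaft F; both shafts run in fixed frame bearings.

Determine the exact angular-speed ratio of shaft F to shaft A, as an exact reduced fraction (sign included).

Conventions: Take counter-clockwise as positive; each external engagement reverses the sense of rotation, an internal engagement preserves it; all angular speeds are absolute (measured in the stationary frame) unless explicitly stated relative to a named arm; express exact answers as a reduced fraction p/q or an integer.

class = fixed-axis compound train [5 meshes; 5 ratios multiply, 5 sense flips]
mesh 1 [96T→39T]: running ratio 32/13, sense −
mesh 2 [78T→51T]: running ratio 64/17, sense +
mesh 3 [60T→24T]: running ratio 160/17, sense −
mesh 4 [24T→67T]: running ratio 3840/1139, sense +
mesh 5 [67T→68T]: running ratio 960/289, sense −
ω_out/ω_in = -960/289

-960/289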